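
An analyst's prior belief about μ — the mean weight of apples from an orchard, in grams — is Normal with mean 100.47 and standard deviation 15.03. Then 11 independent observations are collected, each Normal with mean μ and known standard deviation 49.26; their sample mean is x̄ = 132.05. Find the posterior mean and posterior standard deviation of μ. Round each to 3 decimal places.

Prior precision 1/τ₀² = 1/15.03² = 0.00442672; data precision n/σ² = 11/49.26² = 0.00453319.
Posterior precision = 0.00442672 + 0.00453319 = 0.00895991, giving posterior SD = 1/√0.00895991 = 10.564.
Posterior mean = (0.00442672·100.47 + 0.00453319·132.05) / 0.00895991 = 116.448.

Posterior mean ≈ 116.448; posterior SD ≈ 10.564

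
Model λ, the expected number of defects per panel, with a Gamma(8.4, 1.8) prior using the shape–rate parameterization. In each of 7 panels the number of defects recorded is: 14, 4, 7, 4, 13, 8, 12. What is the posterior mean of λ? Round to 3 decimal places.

Posterior mean ≈ 8.000

The Poisson likelihood adds the total count to the shape and the number of exposure periods to the rate. Here ∑xᵢ = 62 and n = 7, so shape 8.4→70.4 and rate 1.8→8.8.
E[λ | data] = 70.4/8.8 = 8.000.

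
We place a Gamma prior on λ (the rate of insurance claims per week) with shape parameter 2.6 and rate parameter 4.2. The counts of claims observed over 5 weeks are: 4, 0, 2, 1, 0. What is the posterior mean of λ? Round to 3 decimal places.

Total count ∑xᵢ = 7 over n = 5 weeks.
Gamma is conjugate to the Poisson likelihood: posterior is Gamma(shape = 2.6+7 = 9.6, rate = 4.2+5 = 9.2).
Posterior mean = shape/rate = 9.6/9.2 = 1.043.

Posterior mean ≈ 1.043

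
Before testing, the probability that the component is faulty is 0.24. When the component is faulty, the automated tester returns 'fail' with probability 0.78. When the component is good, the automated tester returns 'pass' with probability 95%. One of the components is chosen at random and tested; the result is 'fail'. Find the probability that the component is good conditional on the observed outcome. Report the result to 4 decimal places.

Let H be the event that the component is faulty. P(H) = 0.24, so P(¬H) = 0.76. With E the 'fail' result, P(E|H) = 0.78 and P(E|¬H) = 0.05.
P(E) = 0.78·0.24 + 0.05·0.76 = 0.18720 + 0.038000 = 0.22520.
By Bayes' theorem, P(H|E) = 0.18720 / 0.22520 = 0.8313. Hence P(¬H|E) = 1 − 0.8313 = 0.1687.

P(¬H | E) ≈ 0.1687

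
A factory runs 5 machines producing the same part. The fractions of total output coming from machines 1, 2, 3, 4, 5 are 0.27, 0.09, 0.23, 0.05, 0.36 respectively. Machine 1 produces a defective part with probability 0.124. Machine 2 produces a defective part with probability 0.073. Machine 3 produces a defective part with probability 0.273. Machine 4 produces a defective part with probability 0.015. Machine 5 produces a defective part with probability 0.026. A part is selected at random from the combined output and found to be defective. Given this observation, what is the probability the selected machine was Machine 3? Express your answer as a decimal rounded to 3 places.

P(defective|M1) = 0.124; P(defective|M2) = 0.073; P(defective|M3) = 0.273; P(defective|M4) = 0.015; P(defective|M5) = 0.026.
Prior × likelihood for each source: 0.27·0.124=0.03348, 0.09·0.073=0.006570, 0.23·0.273=0.06279, 0.05·0.015=0.0007500, 0.36·0.026=0.009360. Summing gives P(defective) = 0.11295.
P(Machine 3 | defective) = 0.06279 / 0.11295 = 0.556.

Posterior probability ≈ 0.556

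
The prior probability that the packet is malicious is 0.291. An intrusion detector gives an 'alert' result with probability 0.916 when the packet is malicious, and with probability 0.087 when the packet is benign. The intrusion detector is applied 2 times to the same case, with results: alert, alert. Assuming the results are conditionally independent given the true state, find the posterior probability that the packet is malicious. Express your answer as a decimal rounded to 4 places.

Posterior P(H) ≈ 0.9785

Let H be the event that the packet is malicious; start with P(H) = 0.291. P('alert'|H) = 0.916, P('alert'|¬H) = 0.087.
Update on result 1 ('alert'): P(H) ← 0.916·0.2910 / (0.916·0.2910 + 0.087·0.7090) = 0.26656/0.32824 = 0.8121.
Update on result 2 ('alert'): P(H) ← 0.916·0.8121 / (0.916·0.8121 + 0.087·0.1879) = 0.74386/0.76021 = 0.9785.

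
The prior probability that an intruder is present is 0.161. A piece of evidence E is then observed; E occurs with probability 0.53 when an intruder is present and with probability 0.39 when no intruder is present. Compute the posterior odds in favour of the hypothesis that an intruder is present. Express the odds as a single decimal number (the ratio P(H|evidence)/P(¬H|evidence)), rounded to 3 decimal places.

Prior odds = 0.161/(1−0.161) = 0.19190. In log-odds, ln(0.19190) = -1.6508.
Add log likelihood ratio: ln(1.3590) = 0.30673.
Posterior log-odds = -1.3441, so posterior odds = exp(-1.3441) = 0.26078.

Posterior odds ≈ 0.261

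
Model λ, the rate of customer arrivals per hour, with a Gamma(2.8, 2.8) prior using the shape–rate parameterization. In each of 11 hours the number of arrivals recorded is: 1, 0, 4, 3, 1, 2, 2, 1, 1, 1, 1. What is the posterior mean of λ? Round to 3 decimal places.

Posterior mean ≈ 1.435

The Poisson likelihood adds the total count to the shape and the number of exposure periods to the rate. Here ∑xᵢ = 17 and n = 11, so shape 2.8→19.8 and rate 2.8→13.8.
E[λ | data] = 19.8/13.8 = 1.435.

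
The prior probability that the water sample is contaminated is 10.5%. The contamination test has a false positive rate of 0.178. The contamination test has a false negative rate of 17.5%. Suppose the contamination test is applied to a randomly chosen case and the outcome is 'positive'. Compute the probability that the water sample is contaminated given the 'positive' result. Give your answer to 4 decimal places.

P(H | E) ≈ 0.3522

Let H be the event that the water sample is contaminated. P(H) = 0.105, so P(¬H) = 0.895. With E the 'positive' result, P(E|H) = 0.825 and P(E|¬H) = 0.178.
P(E) = 0.825·0.105 + 0.178·0.895 = 0.086625 + 0.15931 = 0.24594.
By Bayes' theorem, P(H|E) = 0.086625 / 0.24594 = 0.3522.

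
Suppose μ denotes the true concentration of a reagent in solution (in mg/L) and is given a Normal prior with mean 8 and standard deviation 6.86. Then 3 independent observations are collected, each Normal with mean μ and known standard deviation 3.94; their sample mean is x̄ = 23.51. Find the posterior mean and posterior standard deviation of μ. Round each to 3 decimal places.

With known σ, the Normal prior is conjugate. Weight on the data is w = (n/σ²)/(n/σ² + 1/τ₀²) = 0.193254/(0.193254+0.0212496) = 0.90094.
Posterior mean = w·x̄ + (1−w)·μ₀ = 0.90094·23.51 + 0.099064·8 = 21.974. Posterior variance = 1/(0.193254+0.0212496) = 4.66192, so SD = 2.159.

Posterior mean ≈ 21.974; posterior SD ≈ 2.159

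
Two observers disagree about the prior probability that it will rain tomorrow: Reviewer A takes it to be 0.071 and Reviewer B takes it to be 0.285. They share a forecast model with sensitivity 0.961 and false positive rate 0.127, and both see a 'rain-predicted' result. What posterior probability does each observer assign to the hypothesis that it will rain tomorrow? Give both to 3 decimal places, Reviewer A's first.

Reviewer A: 0.366; Reviewer B: 0.751

P('+'|H) = 0.961, P('+'|¬H) = 0.127.
Reviewer A: numerator 0.961·0.071 = 0.068231; evidence = 0.068231+0.127·0.929 = 0.18621; posterior = 0.366.
Reviewer B: numerator 0.961·0.285 = 0.27388; evidence = 0.27388+0.127·0.715 = 0.36469; posterior = 0.751.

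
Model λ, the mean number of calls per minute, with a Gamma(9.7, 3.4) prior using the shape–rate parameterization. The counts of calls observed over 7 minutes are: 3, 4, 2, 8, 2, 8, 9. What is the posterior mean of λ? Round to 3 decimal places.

Total count ∑xᵢ = 36 over n = 7 minutes.
Gamma is conjugate to the Poisson likelihood: posterior is Gamma(shape = 9.7+36 = 45.7, rate = 3.4+7 = 10.4).
Posterior mean = shape/rate = 45.7/10.4 = 4.394.

Posterior mean ≈ 4.394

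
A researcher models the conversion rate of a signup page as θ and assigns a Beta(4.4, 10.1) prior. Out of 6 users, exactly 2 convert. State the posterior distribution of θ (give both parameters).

Posterior: Beta(6.4, 14.1)

The binomial likelihood is conjugate to the Beta prior: with 2 successes and 4 failures, the posterior is Beta(4.4+2, 10.1+4) = Beta(6.4, 14.1).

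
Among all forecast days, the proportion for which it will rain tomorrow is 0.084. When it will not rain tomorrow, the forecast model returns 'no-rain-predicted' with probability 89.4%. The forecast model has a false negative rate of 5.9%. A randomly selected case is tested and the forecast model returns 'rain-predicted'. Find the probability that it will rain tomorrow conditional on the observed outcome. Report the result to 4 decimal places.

Write H for 'it will rain tomorrow'. Prior odds H:¬H = 0.084/0.916 = 0.091703. For the 'rain-predicted' outcome, the likelihood ratio is 0.941/0.106 = 8.8774.
Posterior odds = 0.091703 × 8.8774 = 0.81408, so P(H|E) = 0.81408/(1+0.81408) = 0.4488.

P(H | E) ≈ 0.4488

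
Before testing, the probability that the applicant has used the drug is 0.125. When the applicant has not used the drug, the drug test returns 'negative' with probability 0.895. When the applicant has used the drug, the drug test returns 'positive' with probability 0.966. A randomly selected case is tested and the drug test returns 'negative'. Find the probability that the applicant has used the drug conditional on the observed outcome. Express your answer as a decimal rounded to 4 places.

P(H | E) ≈ 0.0054

Let H be the event that the applicant has used the drug. P(H) = 0.125, so P(¬H) = 0.875. With E the 'negative' result, P(E|H) = 0.034 and P(E|¬H) = 0.895.
P(E) = 0.034·0.125 + 0.895·0.875 = 0.0042500 + 0.78313 = 0.78738.
By Bayes' theorem, P(H|E) = 0.0042500 / 0.78738 = 0.0054.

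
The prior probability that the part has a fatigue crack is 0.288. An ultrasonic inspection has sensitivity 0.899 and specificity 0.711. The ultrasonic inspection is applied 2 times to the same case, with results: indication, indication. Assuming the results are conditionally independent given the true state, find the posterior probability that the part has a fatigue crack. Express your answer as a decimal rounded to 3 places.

With H the event that the part has a fatigue crack, the joint likelihood of the observed sequence is P(data|H) = 0.899·0.899 = 0.80820 and P(data|¬H) = 0.289·0.289 = 0.083521.
Bayes: P(H|data) = 0.288·0.80820 / (0.288·0.80820 + 0.712·0.083521) = 0.23276/0.29223 = 0.7965.

Posterior P(H) ≈ 0.797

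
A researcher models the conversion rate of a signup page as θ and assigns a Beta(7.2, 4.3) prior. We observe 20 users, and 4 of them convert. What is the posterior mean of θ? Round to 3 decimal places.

Observing 4 successes and 16 failures updates Beta(7.2, 4.3) by adding the success and failure counts to the two shape parameters: α = 7.2+4 = 11.2, β = 4.3+16 = 20.3.
Posterior mean = α/(α+β) = 11.2/31.5 = 0.356.

Posterior mean ≈ 0.356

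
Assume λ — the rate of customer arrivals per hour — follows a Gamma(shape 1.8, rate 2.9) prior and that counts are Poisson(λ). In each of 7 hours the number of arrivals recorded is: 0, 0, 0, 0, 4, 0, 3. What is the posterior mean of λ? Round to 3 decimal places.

Total count ∑xᵢ = 7 over n = 7 hours.
Gamma is conjugate to the Poisson likelihood: posterior is Gamma(shape = 1.8+7 = 8.8, rate = 2.9+7 = 9.9).
E[λ | data] = 8.8/9.9 = 0.889.

Posterior mean ≈ 0.889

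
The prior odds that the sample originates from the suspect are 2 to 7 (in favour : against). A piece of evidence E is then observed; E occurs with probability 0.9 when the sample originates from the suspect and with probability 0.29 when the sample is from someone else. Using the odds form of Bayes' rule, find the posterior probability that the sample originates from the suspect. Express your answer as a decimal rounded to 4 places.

Prior odds = 2/7 = 0.28571.
Likelihood ratio for E = 0.9/0.29 = 3.1034.
Posterior odds = prior odds × LR = 0.88670.
Posterior probability = odds/(1+odds) = 0.88670/1.8867 = 0.4700.

Posterior probability ≈ 0.4700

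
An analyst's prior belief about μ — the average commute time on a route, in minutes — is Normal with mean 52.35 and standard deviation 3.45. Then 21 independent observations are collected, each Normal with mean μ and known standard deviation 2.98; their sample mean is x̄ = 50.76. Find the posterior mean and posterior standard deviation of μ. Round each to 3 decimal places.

Prior precision 1/τ₀² = 1/3.45² = 0.0840160; data precision n/σ² = 21/2.98² = 2.36476.
Posterior precision = 0.0840160 + 2.36476 = 2.44877, giving posterior SD = 1/√2.44877 = 0.639.
Posterior mean = (0.0840160·52.35 + 2.36476·50.76) / 2.44877 = 50.815.

Posterior mean ≈ 50.815; posterior SD ≈ 0.639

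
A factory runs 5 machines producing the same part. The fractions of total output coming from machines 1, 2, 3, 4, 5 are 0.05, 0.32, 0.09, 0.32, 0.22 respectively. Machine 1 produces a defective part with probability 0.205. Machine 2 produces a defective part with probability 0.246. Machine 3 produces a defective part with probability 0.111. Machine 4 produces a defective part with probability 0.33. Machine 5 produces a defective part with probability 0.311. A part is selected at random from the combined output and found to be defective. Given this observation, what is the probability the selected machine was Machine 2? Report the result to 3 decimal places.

Tabulate prior·likelihood by source: [1] prior 0.05, lik 0.205, product 0.01025; [2] prior 0.32, lik 0.246, product 0.07872; [3] prior 0.09, lik 0.111, product 0.009990; [4] prior 0.32, lik 0.33, product 0.1056; [5] prior 0.22, lik 0.311, product 0.06842.
Normalizing constant = 0.27298; the posterior for Machine 2 is its product over the sum, 0.07872/0.27298 = 0.288.

Posterior probability ≈ 0.288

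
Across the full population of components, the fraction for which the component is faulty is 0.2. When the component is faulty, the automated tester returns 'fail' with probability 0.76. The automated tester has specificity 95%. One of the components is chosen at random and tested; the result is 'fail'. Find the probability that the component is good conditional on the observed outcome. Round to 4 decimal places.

Write H for 'the component is faulty'. Prior odds H:¬H = 0.2/0.8 = 0.25000. For the 'fail' outcome, the likelihood ratio is 0.76/0.05 = 15.200.
Posterior odds = 0.25000 × 15.200 = 3.8000, so P(H|E) = 3.8000/(1+3.8000) = 0.7917. Then P(¬H|E) = 1 − 0.7917 = 0.2083.

P(¬H | E) ≈ 0.2083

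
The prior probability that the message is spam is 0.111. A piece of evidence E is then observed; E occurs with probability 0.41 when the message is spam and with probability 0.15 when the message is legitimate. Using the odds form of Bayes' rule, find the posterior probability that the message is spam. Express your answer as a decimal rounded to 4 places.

Posterior probability ≈ 0.2544

Prior odds = 0.111/(1−0.111) = 0.12486. In log-odds, ln(0.12486) = -2.0806.
Add log likelihood ratio: ln(2.7333) = 1.0055.
Posterior log-odds = -1.0750, so posterior odds = exp(-1.0750) = 0.34128. Converting, P(H|E) = 0.34128/1.3413 = 0.2544.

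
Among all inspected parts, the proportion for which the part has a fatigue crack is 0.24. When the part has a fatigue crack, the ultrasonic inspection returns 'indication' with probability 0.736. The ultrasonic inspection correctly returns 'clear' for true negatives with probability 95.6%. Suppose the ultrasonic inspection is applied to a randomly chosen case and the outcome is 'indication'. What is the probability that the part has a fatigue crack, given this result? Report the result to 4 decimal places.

Write H for 'the part has a fatigue crack'. Prior odds H:¬H = 0.24/0.76 = 0.31579. For the 'indication' outcome, the likelihood ratio is 0.736/0.044 = 16.727.
Posterior odds = 0.31579 × 16.727 = 5.2823, so P(H|E) = 5.2823/(1+5.2823) = 0.8408.

P(H | E) ≈ 0.8408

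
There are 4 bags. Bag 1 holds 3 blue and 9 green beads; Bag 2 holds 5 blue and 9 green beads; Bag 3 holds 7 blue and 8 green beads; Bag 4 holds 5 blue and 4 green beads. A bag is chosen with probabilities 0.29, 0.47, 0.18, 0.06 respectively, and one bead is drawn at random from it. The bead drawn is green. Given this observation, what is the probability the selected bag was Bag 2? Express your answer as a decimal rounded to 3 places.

Posterior probability ≈ 0.470

Tabulate prior·likelihood by source: [1] prior 0.29, lik 0.75, product 0.2175; [2] prior 0.47, lik 0.6429, product 0.3021; [3] prior 0.18, lik 0.5333, product 0.09600; [4] prior 0.06, lik 0.4444, product 0.02667.
Normalizing constant = 0.64231; the posterior for Bag 2 is its product over the sum, 0.3021/0.64231 = 0.470.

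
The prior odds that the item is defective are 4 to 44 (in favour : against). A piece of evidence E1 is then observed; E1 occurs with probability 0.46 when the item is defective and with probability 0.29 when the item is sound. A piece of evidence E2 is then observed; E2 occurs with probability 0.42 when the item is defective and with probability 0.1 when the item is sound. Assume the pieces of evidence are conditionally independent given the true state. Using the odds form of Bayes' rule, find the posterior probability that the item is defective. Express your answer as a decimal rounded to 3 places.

Posterior probability ≈ 0.377

Prior odds = 4/44 = 0.090909. In log-odds, ln(0.090909) = -2.3979.
Add log likelihood ratios: ln(1.5862) + ln(4.2000) = 1.8964.
Posterior log-odds = -0.50147, so posterior odds = exp(-0.50147) = 0.60564. Converting, P(H|E) = 0.60564/1.6056 = 0.377.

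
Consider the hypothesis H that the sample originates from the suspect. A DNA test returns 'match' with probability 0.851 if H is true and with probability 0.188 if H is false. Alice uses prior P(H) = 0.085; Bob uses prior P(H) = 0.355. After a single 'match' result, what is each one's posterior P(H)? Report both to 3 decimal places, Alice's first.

P('+'|H) = 0.851, P('+'|¬H) = 0.188.
Alice: numerator 0.851·0.085 = 0.072335; evidence = 0.072335+0.188·0.915 = 0.24435; posterior = 0.296.
Bob: numerator 0.851·0.355 = 0.30210; evidence = 0.30210+0.188·0.645 = 0.42336; posterior = 0.714.

Alice: 0.296; Bob: 0.714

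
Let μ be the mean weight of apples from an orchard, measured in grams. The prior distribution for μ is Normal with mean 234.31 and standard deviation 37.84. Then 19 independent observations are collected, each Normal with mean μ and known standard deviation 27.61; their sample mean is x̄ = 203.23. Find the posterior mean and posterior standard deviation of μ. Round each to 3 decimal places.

Prior precision 1/τ₀² = 1/37.84² = 0.00069839; data precision n/σ² = 19/27.61² = 0.0249242.
Posterior precision = 0.00069839 + 0.0249242 = 0.0256226, giving posterior SD = 1/√0.0256226 = 6.247.
Posterior mean = (0.00069839·234.31 + 0.0249242·203.23) / 0.0256226 = 204.077.

Posterior mean ≈ 204.077; posterior SD ≈ 6.247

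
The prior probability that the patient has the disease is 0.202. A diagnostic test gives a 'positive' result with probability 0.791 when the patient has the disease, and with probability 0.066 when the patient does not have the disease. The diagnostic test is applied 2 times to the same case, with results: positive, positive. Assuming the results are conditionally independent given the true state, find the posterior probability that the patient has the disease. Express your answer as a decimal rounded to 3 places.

Posterior P(H) ≈ 0.973

Let H be the event that the patient has the disease; start with P(H) = 0.202. P('positive'|H) = 0.791, P('positive'|¬H) = 0.066.
Update on result 1 ('positive'): P(H) ← 0.791·0.2020 / (0.791·0.2020 + 0.066·0.7980) = 0.15978/0.21245 = 0.7521.
Update on result 2 ('positive'): P(H) ← 0.791·0.7521 / (0.791·0.7521 + 0.066·0.2479) = 0.59490/0.61127 = 0.9732.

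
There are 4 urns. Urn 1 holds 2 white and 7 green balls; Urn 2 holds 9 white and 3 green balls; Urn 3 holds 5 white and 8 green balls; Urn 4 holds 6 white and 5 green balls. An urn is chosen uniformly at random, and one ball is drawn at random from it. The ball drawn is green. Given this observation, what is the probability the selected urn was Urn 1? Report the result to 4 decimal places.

Posterior probability ≈ 0.3708

Tabulate prior·likelihood by source: [1] prior 0.25, lik 0.7778, product 0.1944; [2] prior 0.25, lik 0.25, product 0.06250; [3] prior 0.25, lik 0.6154, product 0.1538; [4] prior 0.25, lik 0.4545, product 0.1136.
Normalizing constant = 0.52443; the posterior for Urn 1 is its product over the sum, 0.1944/0.52443 = 0.3708.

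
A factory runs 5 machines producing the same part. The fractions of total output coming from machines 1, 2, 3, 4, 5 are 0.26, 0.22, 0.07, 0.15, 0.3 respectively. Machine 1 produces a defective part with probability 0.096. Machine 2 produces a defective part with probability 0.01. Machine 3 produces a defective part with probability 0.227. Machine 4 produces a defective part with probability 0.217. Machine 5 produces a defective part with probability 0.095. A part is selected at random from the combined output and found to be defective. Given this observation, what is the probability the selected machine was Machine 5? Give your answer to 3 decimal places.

Posterior probability ≈ 0.274

Tabulate prior·likelihood by source: [1] prior 0.26, lik 0.096, product 0.02496; [2] prior 0.22, lik 0.01, product 0.002200; [3] prior 0.07, lik 0.227, product 0.01589; [4] prior 0.15, lik 0.217, product 0.03255; [5] prior 0.3, lik 0.095, product 0.02850.
Normalizing constant = 0.10410; the posterior for Machine 5 is its product over the sum, 0.02850/0.10410 = 0.274.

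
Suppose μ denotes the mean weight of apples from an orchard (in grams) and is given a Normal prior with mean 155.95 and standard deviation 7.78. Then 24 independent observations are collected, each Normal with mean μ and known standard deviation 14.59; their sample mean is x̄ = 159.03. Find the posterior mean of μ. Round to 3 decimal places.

Posterior mean ≈ 158.636

Prior precision 1/τ₀² = 1/7.78² = 0.0165212; data precision n/σ² = 24/14.59² = 0.112746.
Posterior precision = 0.0165212 + 0.112746 = 0.129267.
Posterior mean = (0.0165212·155.95 + 0.112746·159.03) / 0.129267 = 158.636.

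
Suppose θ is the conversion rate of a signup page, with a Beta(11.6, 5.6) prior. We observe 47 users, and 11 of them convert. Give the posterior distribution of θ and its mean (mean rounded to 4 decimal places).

Posterior: Beta(22.6, 41.6); mean ≈ 0.3520

The binomial likelihood is conjugate to the Beta prior: with 11 successes and 36 failures, the posterior is Beta(11.6+11, 5.6+36) = Beta(22.6, 41.6).
Posterior mean = α/(α+β) = 22.6/64.2 = 0.3520.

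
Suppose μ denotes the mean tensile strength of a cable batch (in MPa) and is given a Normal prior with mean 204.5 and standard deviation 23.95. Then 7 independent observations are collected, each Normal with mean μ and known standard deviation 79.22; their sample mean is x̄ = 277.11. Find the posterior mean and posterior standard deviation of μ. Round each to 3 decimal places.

Posterior mean ≈ 232.830; posterior SD ≈ 18.703

With known σ, the Normal prior is conjugate. Weight on the data is w = (n/σ²)/(n/σ² + 1/τ₀²) = 0.00111539/(0.00111539+0.00174337) = 0.39017.
Posterior mean = w·x̄ + (1−w)·μ₀ = 0.39017·277.11 + 0.60983·204.5 = 232.830. Posterior variance = 1/(0.00111539+0.00174337) = 349.802, so SD = 18.703.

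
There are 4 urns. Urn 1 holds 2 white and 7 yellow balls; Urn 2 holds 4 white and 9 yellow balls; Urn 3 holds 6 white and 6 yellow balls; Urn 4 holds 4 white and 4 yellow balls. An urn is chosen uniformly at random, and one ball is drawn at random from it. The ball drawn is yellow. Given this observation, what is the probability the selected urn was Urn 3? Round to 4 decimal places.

P(yellow|Urn 1) = 0.7778; P(yellow|Urn 2) = 0.6923; P(yellow|Urn 3) = 0.5; P(yellow|Urn 4) = 0.5.
Prior × likelihood for each source: 0.25·0.7778=0.1944, 0.25·0.6923=0.1731, 0.25·0.5=0.1250, 0.25·0.5=0.1250. Summing gives P(yellow) = 0.61752.
P(Urn 3 | yellow) = 0.1250 / 0.61752 = 0.2024.

Posterior probability ≈ 0.2024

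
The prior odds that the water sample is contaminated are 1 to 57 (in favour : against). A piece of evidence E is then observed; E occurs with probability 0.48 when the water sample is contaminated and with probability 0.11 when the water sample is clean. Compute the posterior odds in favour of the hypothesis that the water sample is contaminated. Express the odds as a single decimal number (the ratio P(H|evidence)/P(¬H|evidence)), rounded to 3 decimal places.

Posterior odds ≈ 0.077

Prior odds = 1/57 = 0.017544.
Likelihood ratio for E = 0.48/0.11 = 4.3636.
Posterior odds = prior odds × LR = 0.076555.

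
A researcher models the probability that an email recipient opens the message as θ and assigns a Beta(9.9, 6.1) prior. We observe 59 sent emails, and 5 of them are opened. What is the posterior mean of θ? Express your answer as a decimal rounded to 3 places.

Posterior mean ≈ 0.199

The binomial likelihood is conjugate to the Beta prior: with 5 successes and 54 failures, the posterior is Beta(9.9+5, 6.1+54) = Beta(14.9, 60.1).
Posterior mean = α/(α+β) = 14.9/75 = 0.199.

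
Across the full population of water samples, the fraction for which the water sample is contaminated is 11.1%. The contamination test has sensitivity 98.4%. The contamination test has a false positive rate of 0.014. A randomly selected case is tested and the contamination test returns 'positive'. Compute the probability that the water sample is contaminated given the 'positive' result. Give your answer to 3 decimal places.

P(H | E) ≈ 0.898

Write H for 'the water sample is contaminated'. Prior odds H:¬H = 0.111/0.889 = 0.12486. For the 'positive' outcome, the likelihood ratio is 0.984/0.014 = 70.286.
Posterior odds = 0.12486 × 70.286 = 8.7758, so P(H|E) = 8.7758/(1+8.7758) = 0.898.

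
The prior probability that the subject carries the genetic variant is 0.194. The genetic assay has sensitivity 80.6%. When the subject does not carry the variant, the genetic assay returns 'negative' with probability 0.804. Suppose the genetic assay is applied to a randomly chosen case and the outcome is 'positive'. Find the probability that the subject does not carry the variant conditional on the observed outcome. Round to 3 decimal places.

Write H for 'the subject carries the genetic variant'. Prior odds H:¬H = 0.194/0.806 = 0.24069. For the 'positive' outcome, the likelihood ratio is 0.806/0.196 = 4.1122.
Posterior odds = 0.24069 × 4.1122 = 0.98980, so P(H|E) = 0.98980/(1+0.98980) = 0.497. Then P(¬H|E) = 1 − 0.497 = 0.503.

P(¬H | E) ≈ 0.503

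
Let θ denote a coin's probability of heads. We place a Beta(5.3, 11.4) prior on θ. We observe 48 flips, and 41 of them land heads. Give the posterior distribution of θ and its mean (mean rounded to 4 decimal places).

Posterior: Beta(46.3, 18.4); mean ≈ 0.7156

The binomial likelihood is conjugate to the Beta prior: with 41 successes and 7 failures, the posterior is Beta(5.3+41, 11.4+7) = Beta(46.3, 18.4).
E[θ | data] = 46.3/(46.3+18.4) = 0.7156.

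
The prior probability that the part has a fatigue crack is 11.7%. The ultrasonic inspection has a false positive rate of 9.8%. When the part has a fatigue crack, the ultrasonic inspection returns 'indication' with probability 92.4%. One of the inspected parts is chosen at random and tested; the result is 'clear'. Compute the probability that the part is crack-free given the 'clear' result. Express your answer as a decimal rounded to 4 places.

Let H be the event that the part has a fatigue crack. P(H) = 0.117, so P(¬H) = 0.883. With E the 'clear' result, P(E|H) = 0.076 and P(E|¬H) = 0.902.
P(E) = 0.076·0.117 + 0.902·0.883 = 0.0088920 + 0.79647 = 0.80536.
By Bayes' theorem, P(H|E) = 0.0088920 / 0.80536 = 0.0110. Hence P(¬H|E) = 1 − 0.0110 = 0.9890.

P(¬H | E) ≈ 0.9890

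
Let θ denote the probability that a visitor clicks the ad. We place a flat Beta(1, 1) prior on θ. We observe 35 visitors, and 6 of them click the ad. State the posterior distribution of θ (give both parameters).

Posterior: Beta(7, 30)

Observing 6 successes and 29 failures updates Beta(1, 1) by adding the success and failure counts to the two shape parameters: α = 1+6 = 7, β = 1+29 = 30.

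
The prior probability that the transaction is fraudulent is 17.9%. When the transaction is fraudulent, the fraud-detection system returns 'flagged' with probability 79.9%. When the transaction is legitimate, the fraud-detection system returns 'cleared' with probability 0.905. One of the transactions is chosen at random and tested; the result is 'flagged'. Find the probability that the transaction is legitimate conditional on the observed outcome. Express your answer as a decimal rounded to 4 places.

P(¬H | E) ≈ 0.3529

Let H be the event that the transaction is fraudulent. P(H) = 0.179, so P(¬H) = 0.821. With E the 'flagged' result, P(E|H) = 0.799 and P(E|¬H) = 0.095.
P(E) = 0.799·0.179 + 0.095·0.821 = 0.14302 + 0.077995 = 0.22102.
By Bayes' theorem, P(H|E) = 0.14302 / 0.22102 = 0.6471. Hence P(¬H|E) = 1 − 0.6471 = 0.3529.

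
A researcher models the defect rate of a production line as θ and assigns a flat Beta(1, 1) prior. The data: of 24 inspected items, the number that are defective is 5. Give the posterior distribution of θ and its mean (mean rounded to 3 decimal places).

Observing 5 successes and 19 failures updates Beta(1, 1) by adding the success and failure counts to the two shape parameters: α = 1+5 = 6, β = 1+19 = 20.
E[θ | data] = 6/(6+20) = 0.231.

Posterior: Beta(6, 20); mean ≈ 0.231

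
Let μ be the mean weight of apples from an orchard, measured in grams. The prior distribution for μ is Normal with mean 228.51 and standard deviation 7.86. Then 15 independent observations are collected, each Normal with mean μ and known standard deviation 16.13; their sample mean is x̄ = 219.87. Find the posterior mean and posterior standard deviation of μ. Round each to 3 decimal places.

Prior precision 1/τ₀² = 1/7.86² = 0.0161866; data precision n/σ² = 15/16.13² = 0.0576531.
Posterior precision = 0.0161866 + 0.0576531 = 0.0738397, giving posterior SD = 1/√0.0738397 = 3.680.
Posterior mean = (0.0161866·228.51 + 0.0576531·219.87) / 0.0738397 = 221.764.

Posterior mean ≈ 221.764; posterior SD ≈ 3.680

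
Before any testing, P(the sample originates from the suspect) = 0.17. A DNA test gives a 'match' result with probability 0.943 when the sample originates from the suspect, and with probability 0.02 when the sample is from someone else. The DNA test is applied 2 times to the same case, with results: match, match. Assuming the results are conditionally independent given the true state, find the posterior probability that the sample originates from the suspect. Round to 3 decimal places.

With H the event that the sample originates from the suspect, the joint likelihood of the observed sequence is P(data|H) = 0.943·0.943 = 0.88925 and P(data|¬H) = 0.02·0.02 = 0.00040000.
Bayes: P(H|data) = 0.17·0.88925 / (0.17·0.88925 + 0.83·0.00040000) = 0.15117/0.15150 = 0.9978.

Posterior P(H) ≈ 0.998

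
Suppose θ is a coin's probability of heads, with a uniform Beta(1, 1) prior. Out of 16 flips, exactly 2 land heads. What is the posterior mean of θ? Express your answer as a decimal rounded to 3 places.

Posterior mean ≈ 0.167

The binomial likelihood is conjugate to the Beta prior: with 2 successes and 14 failures, the posterior is Beta(1+2, 1+14) = Beta(3, 15).
E[θ | data] = 3/(3+15) = 0.167.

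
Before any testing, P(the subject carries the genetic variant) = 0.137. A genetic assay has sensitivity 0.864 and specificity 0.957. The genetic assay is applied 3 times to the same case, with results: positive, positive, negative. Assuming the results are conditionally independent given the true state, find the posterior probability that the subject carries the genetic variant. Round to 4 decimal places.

With H the event that the subject carries the genetic variant, the joint likelihood of the observed sequence is P(data|H) = 0.864·0.864·0.136 = 0.10152 and P(data|¬H) = 0.043·0.043·0.957 = 0.0017695.
Bayes: P(H|data) = 0.137·0.10152 / (0.137·0.10152 + 0.863·0.0017695) = 0.013909/0.015436 = 0.9011.

Posterior P(H) ≈ 0.9011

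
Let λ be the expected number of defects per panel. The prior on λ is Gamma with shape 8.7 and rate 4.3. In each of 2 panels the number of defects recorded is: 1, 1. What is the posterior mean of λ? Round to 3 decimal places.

The Poisson likelihood adds the total count to the shape and the number of exposure periods to the rate. Here ∑xᵢ = 2 and n = 2, so shape 8.7→10.7 and rate 4.3→6.3.
E[λ | data] = 10.7/6.3 = 1.698.

Posterior mean ≈ 1.698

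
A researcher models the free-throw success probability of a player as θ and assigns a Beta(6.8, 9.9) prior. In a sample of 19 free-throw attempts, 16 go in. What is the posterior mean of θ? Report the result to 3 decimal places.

Observing 16 successes and 3 failures updates Beta(6.8, 9.9) by adding the success and failure counts to the two shape parameters: α = 6.8+16 = 22.8, β = 9.9+3 = 12.9.
E[θ | data] = 22.8/(22.8+12.9) = 0.639.

Posterior mean ≈ 0.639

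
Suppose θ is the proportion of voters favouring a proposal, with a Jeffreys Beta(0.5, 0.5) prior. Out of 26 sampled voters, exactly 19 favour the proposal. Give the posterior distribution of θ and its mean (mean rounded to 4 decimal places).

Posterior: Beta(19.5, 7.5); mean ≈ 0.7222

Observing 19 successes and 7 failures updates Beta(0.5, 0.5) by adding the success and failure counts to the two shape parameters: α = 0.5+19 = 19.5, β = 0.5+7 = 7.5.
Posterior mean = α/(α+β) = 19.5/27 = 0.7222.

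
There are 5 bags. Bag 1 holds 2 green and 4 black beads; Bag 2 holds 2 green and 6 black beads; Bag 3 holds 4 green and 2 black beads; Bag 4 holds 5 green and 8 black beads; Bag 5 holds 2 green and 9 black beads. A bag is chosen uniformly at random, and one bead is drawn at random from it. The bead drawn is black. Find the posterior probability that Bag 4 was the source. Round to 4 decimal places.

P(black|Bag 1) = 0.6667; P(black|Bag 2) = 0.75; P(black|Bag 3) = 0.3333; P(black|Bag 4) = 0.6154; P(black|Bag 5) = 0.8182.
Prior × likelihood for each source: 0.2·0.6667=0.1333, 0.2·0.75=0.1500, 0.2·0.3333=0.06667, 0.2·0.6154=0.1231, 0.2·0.8182=0.1636. Summing gives P(black) = 0.63671.
P(Bag 4 | black) = 0.1231 / 0.63671 = 0.1933.

Posterior probability ≈ 0.1933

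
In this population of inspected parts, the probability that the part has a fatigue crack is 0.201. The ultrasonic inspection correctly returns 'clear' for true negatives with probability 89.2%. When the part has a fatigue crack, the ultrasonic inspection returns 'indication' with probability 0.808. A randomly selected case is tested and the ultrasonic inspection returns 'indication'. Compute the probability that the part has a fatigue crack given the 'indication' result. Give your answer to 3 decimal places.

P(H | E) ≈ 0.653

Let H be the event that the part has a fatigue crack. P(H) = 0.201, so P(¬H) = 0.799. With E the 'indication' result, P(E|H) = 0.808 and P(E|¬H) = 0.108.
P(E) = 0.808·0.201 + 0.108·0.799 = 0.16241 + 0.086292 = 0.24870.
By Bayes' theorem, P(H|E) = 0.16241 / 0.24870 = 0.653.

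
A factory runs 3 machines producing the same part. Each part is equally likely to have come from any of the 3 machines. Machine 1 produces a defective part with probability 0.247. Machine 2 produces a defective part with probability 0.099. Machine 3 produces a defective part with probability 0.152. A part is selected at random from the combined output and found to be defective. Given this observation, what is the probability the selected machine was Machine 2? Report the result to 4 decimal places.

P(defective|M1) = 0.247; P(defective|M2) = 0.099; P(defective|M3) = 0.152.
Prior × likelihood for each source: 0.333333·0.247=0.08233, 0.333333·0.099=0.03300, 0.333333·0.152=0.05067. Summing gives P(defective) = 0.16600.
P(Machine 2 | defective) = 0.03300 / 0.16600 = 0.1988.

Posterior probability ≈ 0.1988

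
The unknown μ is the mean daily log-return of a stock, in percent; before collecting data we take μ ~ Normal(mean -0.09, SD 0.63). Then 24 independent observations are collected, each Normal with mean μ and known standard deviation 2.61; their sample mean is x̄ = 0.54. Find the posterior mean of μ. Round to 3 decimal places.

Posterior mean ≈ 0.277

Prior precision 1/τ₀² = 1/0.63² = 2.51953; data precision n/σ² = 24/2.61² = 3.52314.
Posterior precision = 2.51953 + 3.52314 = 6.04267.
Posterior mean = (2.51953·-0.09 + 3.52314·0.54) / 6.04267 = 0.277.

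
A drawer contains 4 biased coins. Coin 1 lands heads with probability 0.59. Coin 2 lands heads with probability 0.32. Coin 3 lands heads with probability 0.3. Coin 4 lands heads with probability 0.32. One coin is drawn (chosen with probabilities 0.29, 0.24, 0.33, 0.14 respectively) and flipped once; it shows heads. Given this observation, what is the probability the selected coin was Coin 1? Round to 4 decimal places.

P(heads|C1) = 0.59; P(heads|C2) = 0.32; P(heads|C3) = 0.3; P(heads|C4) = 0.32.
Prior × likelihood for each source: 0.29·0.59=0.1711, 0.24·0.32=0.07680, 0.33·0.3=0.09900, 0.14·0.32=0.04480. Summing gives P(heads) = 0.39170.
P(Coin 1 | heads) = 0.1711 / 0.39170 = 0.4368.

Posterior probability ≈ 0.4368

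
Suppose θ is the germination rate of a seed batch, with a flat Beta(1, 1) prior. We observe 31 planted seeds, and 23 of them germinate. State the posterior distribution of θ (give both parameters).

Posterior: Beta(24, 9)

The binomial likelihood is conjugate to the Beta prior: with 23 successes and 8 failures, the posterior is Beta(1+23, 1+8) = Beta(24, 9).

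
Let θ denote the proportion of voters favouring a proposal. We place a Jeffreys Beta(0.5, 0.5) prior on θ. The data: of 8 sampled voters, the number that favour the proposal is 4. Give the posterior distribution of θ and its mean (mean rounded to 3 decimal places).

Observing 4 successes and 4 failures updates Beta(0.5, 0.5) by adding the success and failure counts to the two shape parameters: α = 0.5+4 = 4.5, β = 0.5+4 = 4.5.
Posterior mean = α/(α+β) = 4.5/9 = 0.500.

Posterior: Beta(4.5, 4.5); mean ≈ 0.500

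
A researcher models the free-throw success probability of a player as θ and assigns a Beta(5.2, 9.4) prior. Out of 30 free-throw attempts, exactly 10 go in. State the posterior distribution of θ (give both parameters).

The binomial likelihood is conjugate to the Beta prior: with 10 successes and 20 failures, the posterior is Beta(5.2+10, 9.4+20) = Beta(15.2, 29.4).

Posterior: Beta(15.2, 29.4)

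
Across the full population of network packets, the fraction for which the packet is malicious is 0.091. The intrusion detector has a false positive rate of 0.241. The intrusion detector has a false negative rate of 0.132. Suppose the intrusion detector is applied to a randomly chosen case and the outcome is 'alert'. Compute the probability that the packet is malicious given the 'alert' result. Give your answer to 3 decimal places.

P(H | E) ≈ 0.265

Let H be the event that the packet is malicious. P(H) = 0.091, so P(¬H) = 0.909. With E the 'alert' result, P(E|H) = 0.868 and P(E|¬H) = 0.241.
P(E) = 0.868·0.091 + 0.241·0.909 = 0.078988 + 0.21907 = 0.29806.
By Bayes' theorem, P(H|E) = 0.078988 / 0.29806 = 0.265.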